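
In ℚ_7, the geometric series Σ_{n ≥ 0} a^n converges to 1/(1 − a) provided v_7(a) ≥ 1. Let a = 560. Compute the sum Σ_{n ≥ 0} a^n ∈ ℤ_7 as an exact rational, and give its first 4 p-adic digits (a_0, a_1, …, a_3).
Σ a^n = 1/(1 − a) = -1/559;  first 4 digits = (1, 3, 6, 4)

v_7(a) = 1 ≥ 1, so the series converges in ℤ_7 to 1/(1 − a) = 1/(1 − 560) = -1/559. Expand this rational in ℤ_7: compute digits iteratively via d_i = x_i mod 7, x_{i+1} = (x_i − d_i)/7. The first 4 digits are (1, 3, 6, 4).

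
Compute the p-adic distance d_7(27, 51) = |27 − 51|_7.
d_7(27, 51) = 1

Step 1 — x − y = 27 − 51 = -24. Step 2 — v_7(-24) = 0 (factor: -24 = −(7^0 · 24); the sign does not affect v_p). Step 3 — |x − y|_7 = 7^{0} = 1.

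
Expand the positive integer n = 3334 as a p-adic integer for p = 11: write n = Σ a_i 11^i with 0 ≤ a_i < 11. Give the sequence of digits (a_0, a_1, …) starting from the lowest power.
(a_0, a_1, …) = (1, 6, 5, 2)

Repeated division by 11 gives the digits low-to-high: 3334 = 1 + 6·11^1 + 5·11^2 + 2·11^3. Digit sequence: (1, 6, 5, 2).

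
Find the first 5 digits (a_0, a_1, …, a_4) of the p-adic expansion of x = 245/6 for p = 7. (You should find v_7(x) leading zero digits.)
(a_0, …, a_4) = (0, 0, 2, 1, 1)

v_7(245/6) = 2, so a_0 = ... = a_1 = 0. Factor out: x = 7^2 · u with u = 5/6 a unit in ℤ_7. Expand u iteratively via a_{v+i} = u_i mod 7, u_{i+1} = (u_i − a_{v+i})/7:
  u_0 = 5/6;  a_2 = 2;  u_1 = (u_0 − 2)/7 = -1/6
  u_1 = -1/6;  a_3 = 1;  u_2 = (u_1 − 1)/7 = -1/6
  u_2 = -1/6;  a_4 = 1;  u_3 = (u_2 − 1)/7 = -1/6
Digits: (0, 0, 2, 1, 1).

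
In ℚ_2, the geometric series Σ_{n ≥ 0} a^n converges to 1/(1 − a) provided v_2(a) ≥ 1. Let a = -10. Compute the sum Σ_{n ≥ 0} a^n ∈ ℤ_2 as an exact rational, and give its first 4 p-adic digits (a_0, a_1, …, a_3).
Σ a^n = 1/(1 − a) = 1/11;  first 4 digits = (1, 1, 0, 0)

v_2(a) = 1 ≥ 1, so the series converges in ℤ_2 to 1/(1 − a) = 1/(1 − (-10)) = 1/11. Expand this rational in ℤ_2: compute digits iteratively via d_i = x_i mod 2, x_{i+1} = (x_i − d_i)/2. The first 4 digits are (1, 1, 0, 0).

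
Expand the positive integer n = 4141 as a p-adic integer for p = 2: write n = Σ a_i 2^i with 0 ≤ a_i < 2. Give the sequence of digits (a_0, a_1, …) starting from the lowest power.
(a_0, a_1, …) = (1, 0, 1, 1, 0, 1, 0, 0, 0, 0, 0, 0, 1)

Repeated division by 2 gives the digits low-to-high: 4141 = 1 + 1·2^2 + 1·2^3 + 1·2^5 + 1·2^12. Digit sequence: (1, 0, 1, 1, 0, 1, 0, 0, 0, 0, 0, 0, 1).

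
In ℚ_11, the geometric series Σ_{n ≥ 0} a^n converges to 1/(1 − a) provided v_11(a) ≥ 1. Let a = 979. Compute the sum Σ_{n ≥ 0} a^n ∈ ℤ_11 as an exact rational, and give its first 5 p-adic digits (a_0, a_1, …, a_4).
Σ a^n = 1/(1 − a) = -1/978;  first 5 digits = (1, 1, 9, 6, 2)

v_11(a) = 1 ≥ 1, so the series converges in ℤ_11 to 1/(1 − a) = 1/(1 − 979) = -1/978. Expand this rational in ℤ_11: compute digits iteratively via d_i = x_i mod 11, x_{i+1} = (x_i − d_i)/11. The first 5 digits are (1, 1, 9, 6, 2).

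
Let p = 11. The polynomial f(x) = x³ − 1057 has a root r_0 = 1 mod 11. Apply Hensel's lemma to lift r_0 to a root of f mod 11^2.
r_1 = 111 (mod 121)

Hensel: r_{i+1} = r_i − f(r_i)/f′(r_i) mod 11^{i+2}, where f′(x) = 3x². Iterate:
  r_0 = 1 (mod 11)
  r_1 = 111 (mod 121)
Final: r = 111 with f(r) ≡ 0 mod 11^2.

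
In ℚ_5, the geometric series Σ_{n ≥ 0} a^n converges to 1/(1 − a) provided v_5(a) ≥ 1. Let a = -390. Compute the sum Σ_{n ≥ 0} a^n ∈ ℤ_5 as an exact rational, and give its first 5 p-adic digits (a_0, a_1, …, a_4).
Σ a^n = 1/(1 − a) = 1/391;  first 5 digits = (1, 2, 3, 1, 3)

v_5(a) = 1 ≥ 1, so the series converges in ℤ_5 to 1/(1 − a) = 1/(1 − (-390)) = 1/391. Expand this rational in ℤ_5: compute digits iteratively via d_i = x_i mod 5, x_{i+1} = (x_i − d_i)/5. The first 5 digits are (1, 2, 3, 1, 3).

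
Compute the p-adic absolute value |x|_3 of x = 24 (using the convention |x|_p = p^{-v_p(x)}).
|24|_3 = 1/3

Step 1 — compute v_3(x) by factoring powers of 3 out of the numerator and denominator: v_3(24) = 1. Step 2 — apply |x|_p = p^{-v_p(x)} = 3^{-1} = 1/3.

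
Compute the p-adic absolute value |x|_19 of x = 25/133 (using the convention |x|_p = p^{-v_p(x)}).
|25/133|_19 = 19

Step 1 — compute v_19(x) by factoring powers of 19 out of the numerator and denominator: v_19(25/133) = -1. Step 2 — apply |x|_p = p^{-v_p(x)} = 19^{1} = 19.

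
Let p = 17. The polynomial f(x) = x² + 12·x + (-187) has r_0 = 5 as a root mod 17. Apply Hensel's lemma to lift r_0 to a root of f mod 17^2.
r_1 = 141 (mod 289)

Hensel: r_{i+1} = r_i − f(r_i)·(f′(r_i))^{-1} mod 17^{i+2}, f′(x) = 2x + 12. Iterate:
  r_0 = 5 (mod 17)
  r_1 = 141 (mod 289)
Final: r = 141 satisfies f(r) ≡ 0 mod 17^2.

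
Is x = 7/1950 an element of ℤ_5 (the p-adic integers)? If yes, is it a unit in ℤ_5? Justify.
x ∉ ℤ_5 (v_5(x) = -2 < 0)

ℤ_5 = {x ∈ ℚ_5 : v_5(x) ≥ 0} and ℤ_5^× = {x ∈ ℤ_5 : v_5(x) = 0}. Here v_5(7/1950) = v_5(num) − v_5(den) = -2; compare against these criteria.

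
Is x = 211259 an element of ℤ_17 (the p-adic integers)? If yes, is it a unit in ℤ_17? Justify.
x ∈ ℤ_17 but not a unit; v_17(x) = 3 > 0

ℤ_17 = {x ∈ ℚ_17 : v_17(x) ≥ 0} and ℤ_17^× = {x ∈ ℤ_17 : v_17(x) = 0}. Here v_17(211259) = v_17(num) − v_17(den) = 3; compare against these criteria.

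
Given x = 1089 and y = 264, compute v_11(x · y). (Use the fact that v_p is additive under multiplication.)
v_11(287496) = 3

v_p(x) = 2 (factor: 1089 = 11^2 · 9); v_p(y) = 1 (factor: 264 = 11^1 · 24). Additivity: v_p(xy) = v_p(x) + v_p(y) = 2 + 1 = 3. (Direct check: xy = 287496 = 11^3 · (216).)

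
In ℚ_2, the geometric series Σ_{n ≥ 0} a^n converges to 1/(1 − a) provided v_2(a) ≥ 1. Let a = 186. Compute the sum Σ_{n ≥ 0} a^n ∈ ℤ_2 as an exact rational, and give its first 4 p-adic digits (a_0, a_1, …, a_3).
Σ a^n = 1/(1 − a) = -1/185;  first 4 digits = (1, 1, 1, 0)

v_2(a) = 1 ≥ 1, so the series converges in ℤ_2 to 1/(1 − a) = 1/(1 − 186) = -1/185. Expand this rational in ℤ_2: compute digits iteratively via d_i = x_i mod 2, x_{i+1} = (x_i − d_i)/2. The first 4 digits are (1, 1, 1, 0).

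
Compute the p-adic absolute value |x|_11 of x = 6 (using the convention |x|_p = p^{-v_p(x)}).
|6|_11 = 1

Step 1 — compute v_11(x) by factoring powers of 11 out of the numerator and denominator: v_11(6) = 0. Step 2 — apply |x|_p = p^{-v_p(x)} = 11^{0} = 1.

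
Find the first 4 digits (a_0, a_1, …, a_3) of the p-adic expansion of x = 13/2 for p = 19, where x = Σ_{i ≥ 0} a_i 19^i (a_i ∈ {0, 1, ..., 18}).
(a_0, …, a_3) = (16, 9, 9, 9)

v_19(13/2) = 0 (numerator and denominator both coprime to 19), so x ∈ ℤ_19^×. Compute digits iteratively via a_i = x_i mod 19, x_{i+1} = (x_i − a_i)/19, with x_0 = x:
  x_0 = 13/2;  a_0 = 16;  x_1 = (x_0 − 16)/19 = -1/2
  x_1 = -1/2;  a_1 = 9;  x_2 = (x_1 − 9)/19 = -1/2
  x_2 = -1/2;  a_2 = 9;  x_3 = (x_2 − 9)/19 = -1/2
  x_3 = -1/2;  a_3 = 9;  x_4 = (x_3 − 9)/19 = -1/2
Digits: (16, 9, 9, 9).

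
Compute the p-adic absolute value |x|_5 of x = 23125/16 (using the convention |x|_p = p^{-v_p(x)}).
|23125/16|_5 = 1/625

Step 1 — compute v_5(x) by factoring powers of 5 out of the numerator and denominator: v_5(23125/16) = 4. Step 2 — apply |x|_p = p^{-v_p(x)} = 5^{-4} = 1/625.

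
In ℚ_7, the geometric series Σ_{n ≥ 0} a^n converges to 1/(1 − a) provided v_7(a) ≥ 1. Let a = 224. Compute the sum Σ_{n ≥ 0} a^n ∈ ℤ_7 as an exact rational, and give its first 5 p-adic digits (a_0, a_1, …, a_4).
Σ a^n = 1/(1 − a) = -1/223;  first 5 digits = (1, 4, 6, 0, 2)

v_7(a) = 1 ≥ 1, so the series converges in ℤ_7 to 1/(1 − a) = 1/(1 − 224) = -1/223. Expand this rational in ℤ_7: compute digits iteratively via d_i = x_i mod 7, x_{i+1} = (x_i − d_i)/7. The first 5 digits are (1, 4, 6, 0, 2).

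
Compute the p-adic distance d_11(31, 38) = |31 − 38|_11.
d_11(31, 38) = 1

Step 1 — x − y = 31 − 38 = -7. Step 2 — v_11(-7) = 0 (factor: -7 = −(11^0 · 7); the sign does not affect v_p). Step 3 — |x − y|_11 = 11^{0} = 1.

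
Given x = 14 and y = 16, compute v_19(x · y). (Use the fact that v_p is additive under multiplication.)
v_19(224) = 0

v_p(x) = 0 (factor: 14 = 19^0 · 14); v_p(y) = 0 (factor: 16 = 19^0 · 16). Additivity: v_p(xy) = v_p(x) + v_p(y) = 0 + 0 = 0. (Direct check: xy = 224 = 19^0 · (224).)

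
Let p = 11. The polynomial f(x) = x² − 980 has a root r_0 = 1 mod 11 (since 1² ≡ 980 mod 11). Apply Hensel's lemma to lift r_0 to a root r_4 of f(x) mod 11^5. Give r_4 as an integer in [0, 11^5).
r_4 = 92148 (mod 161051)

Hensel's recurrence: r_{i+1} = r_i − f(r_i)·(f′(r_i))^{-1} mod 11^{i+2}, with f′(x) = 2x. Iterate:
  r_0 = 1 (mod 11)
  r_1 = 67 (mod 121)
  r_2 = 309 (mod 1331)
  r_3 = 4302 (mod 14641)
  r_4 = 92148 (mod 161051)
Final: r_4 = 92148, and one checks f(r_4) ≡ 0 mod 11^5.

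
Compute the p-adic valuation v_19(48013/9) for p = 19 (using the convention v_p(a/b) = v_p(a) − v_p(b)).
v_19(48013/9) = 3

Factor powers of 19 from the numerator and denominator of the reduced fraction: 48013 = 19^3 · 7 and 9 = 19^0 · 9. Apply v_p(a/b) = v_p(a) − v_p(b): v_19(48013/9) = 3 − 0 = 3.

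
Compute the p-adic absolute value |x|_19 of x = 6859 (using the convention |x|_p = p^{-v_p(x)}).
|6859|_19 = 1/6859

Step 1 — compute v_19(x) by factoring powers of 19 out of the numerator and denominator: v_19(6859) = 3. Step 2 — apply |x|_p = p^{-v_p(x)} = 19^{-3} = 1/6859.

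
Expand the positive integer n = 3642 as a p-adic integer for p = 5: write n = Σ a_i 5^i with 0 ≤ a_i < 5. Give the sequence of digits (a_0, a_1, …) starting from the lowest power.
(a_0, a_1, …) = (2, 3, 0, 4, 0, 1)

Repeated division by 5 gives the digits low-to-high: 3642 = 2 + 3·5^1 + 4·5^3 + 1·5^5. Digit sequence: (2, 3, 0, 4, 0, 1).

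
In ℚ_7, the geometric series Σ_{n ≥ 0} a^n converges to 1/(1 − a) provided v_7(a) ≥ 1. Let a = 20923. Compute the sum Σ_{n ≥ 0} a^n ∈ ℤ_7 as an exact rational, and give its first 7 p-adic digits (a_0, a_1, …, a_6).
Σ a^n = 1/(1 − a) = -1/20922;  first 7 digits = (1, 0, 0, 5, 1, 1, 4)

v_7(a) = 3 ≥ 1, so the series converges in ℤ_7 to 1/(1 − a) = 1/(1 − 20923) = -1/20922. Expand this rational in ℤ_7: compute digits iteratively via d_i = x_i mod 7, x_{i+1} = (x_i − d_i)/7. The first 7 digits are (1, 0, 0, 5, 1, 1, 4).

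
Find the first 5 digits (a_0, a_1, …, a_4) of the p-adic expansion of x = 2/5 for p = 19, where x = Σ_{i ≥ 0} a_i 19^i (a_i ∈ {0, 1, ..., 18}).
(a_0, …, a_4) = (8, 11, 7, 11, 7)

v_19(2/5) = 0 (numerator and denominator both coprime to 19), so x ∈ ℤ_19^×. Compute digits iteratively via a_i = x_i mod 19, x_{i+1} = (x_i − a_i)/19, with x_0 = x:
  x_0 = 2/5;  a_0 = 8;  x_1 = (x_0 − 8)/19 = -2/5
  x_1 = -2/5;  a_1 = 11;  x_2 = (x_1 − 11)/19 = -3/5
  x_2 = -3/5;  a_2 = 7;  x_3 = (x_2 − 7)/19 = -2/5
  x_3 = -2/5;  a_3 = 11;  x_4 = (x_3 − 11)/19 = -3/5
  x_4 = -3/5;  a_4 = 7;  x_5 = (x_4 − 7)/19 = -2/5
Digits: (8, 11, 7, 11, 7).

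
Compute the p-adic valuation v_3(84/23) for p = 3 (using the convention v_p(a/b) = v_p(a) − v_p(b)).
v_3(84/23) = 1

Factor powers of 3 from the numerator and denominator of the reduced fraction: 84 = 3^1 · 28 and 23 = 3^0 · 23. Apply v_p(a/b) = v_p(a) − v_p(b): v_3(84/23) = 1 − 0 = 1.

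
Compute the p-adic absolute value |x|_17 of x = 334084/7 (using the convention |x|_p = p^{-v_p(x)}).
|334084/7|_17 = 1/83521

Step 1 — compute v_17(x) by factoring powers of 17 out of the numerator and denominator: v_17(334084/7) = 4. Step 2 — apply |x|_p = p^{-v_p(x)} = 17^{-4} = 1/83521.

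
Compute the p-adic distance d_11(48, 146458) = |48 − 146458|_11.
d_11(48, 146458) = 1/14641

Step 1 — x − y = 48 − 146458 = -146410. Step 2 — v_11(-146410) = 4 (factor: -146410 = −(11^4 · 10); the sign does not affect v_p). Step 3 — |x − y|_11 = 11^{-4} = 1/14641.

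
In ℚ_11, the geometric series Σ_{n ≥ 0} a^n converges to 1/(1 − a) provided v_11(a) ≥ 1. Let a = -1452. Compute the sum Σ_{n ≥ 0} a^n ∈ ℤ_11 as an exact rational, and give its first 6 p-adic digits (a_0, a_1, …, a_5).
Σ a^n = 1/(1 − a) = 1/1453;  first 6 digits = (1, 0, 10, 9, 0, 2)

v_11(a) = 2 ≥ 1, so the series converges in ℤ_11 to 1/(1 − a) = 1/(1 − (-1452)) = 1/1453. Expand this rational in ℤ_11: compute digits iteratively via d_i = x_i mod 11, x_{i+1} = (x_i − d_i)/11. The first 6 digits are (1, 0, 10, 9, 0, 2).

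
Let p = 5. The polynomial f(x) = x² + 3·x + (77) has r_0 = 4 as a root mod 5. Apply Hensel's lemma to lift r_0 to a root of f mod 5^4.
r_3 = 549 (mod 625)

Hensel: r_{i+1} = r_i − f(r_i)·(f′(r_i))^{-1} mod 5^{i+2}, f′(x) = 2x + 3. Iterate:
  r_0 = 4 (mod 5)
  r_1 = 24 (mod 25)
  r_2 = 49 (mod 125)
  r_3 = 549 (mod 625)
Final: r = 549 satisfies f(r) ≡ 0 mod 5^4.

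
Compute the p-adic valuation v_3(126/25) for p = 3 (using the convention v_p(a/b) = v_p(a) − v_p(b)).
v_3(126/25) = 2

Factor powers of 3 from the numerator and denominator of the reduced fraction: 126 = 3^2 · 14 and 25 = 3^0 · 25. Apply v_p(a/b) = v_p(a) − v_p(b): v_3(126/25) = 2 − 0 = 2.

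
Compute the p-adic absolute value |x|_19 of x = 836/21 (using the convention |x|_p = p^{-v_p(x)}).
|836/21|_19 = 1/19

Step 1 — compute v_19(x) by factoring powers of 19 out of the numerator and denominator: v_19(836/21) = 1. Step 2 — apply |x|_p = p^{-v_p(x)} = 19^{-1} = 1/19.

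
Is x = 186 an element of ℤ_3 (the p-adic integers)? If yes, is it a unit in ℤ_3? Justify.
x ∈ ℤ_3 but not a unit; v_3(x) = 1 > 0

ℤ_3 = {x ∈ ℚ_3 : v_3(x) ≥ 0} and ℤ_3^× = {x ∈ ℤ_3 : v_3(x) = 0}. Here v_3(186) = v_3(num) − v_3(den) = 1; compare against these criteria.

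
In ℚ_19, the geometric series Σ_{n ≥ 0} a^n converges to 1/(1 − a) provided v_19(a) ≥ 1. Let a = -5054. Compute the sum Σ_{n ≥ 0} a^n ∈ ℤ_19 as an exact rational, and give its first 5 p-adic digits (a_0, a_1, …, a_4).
Σ a^n = 1/(1 − a) = 1/5055;  first 5 digits = (1, 0, 5, 18, 5)

v_19(a) = 2 ≥ 1, so the series converges in ℤ_19 to 1/(1 − a) = 1/(1 − (-5054)) = 1/5055. Expand this rational in ℤ_19: compute digits iteratively via d_i = x_i mod 19, x_{i+1} = (x_i − d_i)/19. The first 5 digits are (1, 0, 5, 18, 5).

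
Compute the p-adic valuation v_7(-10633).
v_7(-10633) = 3

v_7(n) is the largest exponent k such that 7^k divides n. Factor out: -10633 = -7^3 · 31. (Sign doesn't affect v_p.) So v_7(-10633) = 3.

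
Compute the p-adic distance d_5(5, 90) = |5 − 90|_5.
d_5(5, 90) = 1/5

Step 1 — x − y = 5 − 90 = -85. Step 2 — v_5(-85) = 1 (factor: -85 = −(5^1 · 17); the sign does not affect v_p). Step 3 — |x − y|_5 = 5^{-1} = 1/5.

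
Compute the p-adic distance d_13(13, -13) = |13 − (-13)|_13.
d_13(13, -13) = 1/13

Step 1 — x − y = 13 − (-13) = 26. Step 2 — v_13(26) = 1 (factor: 26 = (13^1 · 2); the sign does not affect v_p). Step 3 — |x − y|_13 = 13^{-1} = 1/13.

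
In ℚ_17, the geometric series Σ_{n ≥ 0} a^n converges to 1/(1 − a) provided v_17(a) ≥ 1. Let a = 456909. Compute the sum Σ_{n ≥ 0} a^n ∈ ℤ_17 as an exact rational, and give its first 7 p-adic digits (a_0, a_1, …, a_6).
Σ a^n = 1/(1 − a) = -1/456908;  first 7 digits = (1, 0, 0, 8, 5, 0, 13)

v_17(a) = 3 ≥ 1, so the series converges in ℤ_17 to 1/(1 − a) = 1/(1 − 456909) = -1/456908. Expand this rational in ℤ_17: compute digits iteratively via d_i = x_i mod 17, x_{i+1} = (x_i − d_i)/17. The first 7 digits are (1, 0, 0, 8, 5, 0, 13).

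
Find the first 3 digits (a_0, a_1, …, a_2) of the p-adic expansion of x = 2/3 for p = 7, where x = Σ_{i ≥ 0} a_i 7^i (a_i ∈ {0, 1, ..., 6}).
(a_0, …, a_2) = (3, 2, 2)

v_7(2/3) = 0 (numerator and denominator both coprime to 7), so x ∈ ℤ_7^×. Compute digits iteratively via a_i = x_i mod 7, x_{i+1} = (x_i − a_i)/7, with x_0 = x:
  x_0 = 2/3;  a_0 = 3;  x_1 = (x_0 − 3)/7 = -1/3
  x_1 = -1/3;  a_1 = 2;  x_2 = (x_1 − 2)/7 = -1/3
  x_2 = -1/3;  a_2 = 2;  x_3 = (x_2 − 2)/7 = -1/3
Digits: (3, 2, 2).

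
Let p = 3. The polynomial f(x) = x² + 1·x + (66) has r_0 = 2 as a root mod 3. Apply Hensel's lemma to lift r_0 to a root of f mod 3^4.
r_3 = 20 (mod 81)

Hensel: r_{i+1} = r_i − f(r_i)·(f′(r_i))^{-1} mod 3^{i+2}, f′(x) = 2x + 1. Iterate:
  r_0 = 2 (mod 3)
  r_1 = 2 (mod 9)
  r_2 = 20 (mod 27)
  r_3 = 20 (mod 81)
Final: r = 20 satisfies f(r) ≡ 0 mod 3^4.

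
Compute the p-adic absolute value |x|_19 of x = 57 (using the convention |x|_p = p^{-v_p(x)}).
|57|_19 = 1/19

Step 1 — compute v_19(x) by factoring powers of 19 out of the numerator and denominator: v_19(57) = 1. Step 2 — apply |x|_p = p^{-v_p(x)} = 19^{-1} = 1/19.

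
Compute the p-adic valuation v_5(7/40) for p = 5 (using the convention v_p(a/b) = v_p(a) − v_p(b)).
v_5(7/40) = -1

Factor powers of 5 from the numerator and denominator of the reduced fraction: 7 = 5^0 · 7 and 40 = 5^1 · 8. Apply v_p(a/b) = v_p(a) − v_p(b): v_5(7/40) = 0 − 1 = -1.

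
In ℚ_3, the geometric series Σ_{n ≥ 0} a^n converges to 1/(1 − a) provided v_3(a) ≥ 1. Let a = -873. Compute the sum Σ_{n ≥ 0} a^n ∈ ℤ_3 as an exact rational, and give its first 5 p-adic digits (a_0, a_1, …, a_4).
Σ a^n = 1/(1 − a) = 1/874;  first 5 digits = (1, 0, 2, 0, 2)

v_3(a) = 2 ≥ 1, so the series converges in ℤ_3 to 1/(1 − a) = 1/(1 − (-873)) = 1/874. Expand this rational in ℤ_3: compute digits iteratively via d_i = x_i mod 3, x_{i+1} = (x_i − d_i)/3. The first 5 digits are (1, 0, 2, 0, 2).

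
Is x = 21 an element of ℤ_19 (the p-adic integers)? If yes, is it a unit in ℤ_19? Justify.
x ∈ ℤ_19^× (unit); v_19(x) = 0

ℤ_19 = {x ∈ ℚ_19 : v_19(x) ≥ 0} and ℤ_19^× = {x ∈ ℤ_19 : v_19(x) = 0}. Here v_19(21) = v_19(num) − v_19(den) = 0; compare against these criteria.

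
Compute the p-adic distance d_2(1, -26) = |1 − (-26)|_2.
d_2(1, -26) = 1

Step 1 — x − y = 1 − (-26) = 27. Step 2 — v_2(27) = 0 (factor: 27 = (2^0 · 27); the sign does not affect v_p). Step 3 — |x − y|_2 = 2^{0} = 1.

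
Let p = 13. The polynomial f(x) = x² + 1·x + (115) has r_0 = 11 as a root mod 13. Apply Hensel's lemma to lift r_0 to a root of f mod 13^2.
r_1 = 37 (mod 169)

Hensel: r_{i+1} = r_i − f(r_i)·(f′(r_i))^{-1} mod 13^{i+2}, f′(x) = 2x + 1. Iterate:
  r_0 = 11 (mod 13)
  r_1 = 37 (mod 169)
Final: r = 37 satisfies f(r) ≡ 0 mod 13^2.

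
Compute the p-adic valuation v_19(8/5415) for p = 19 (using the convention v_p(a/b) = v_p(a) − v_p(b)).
v_19(8/5415) = -2

Factor powers of 19 from the numerator and denominator of the reduced fraction: 8 = 19^0 · 8 and 5415 = 19^2 · 15. Apply v_p(a/b) = v_p(a) − v_p(b): v_19(8/5415) = 0 − 2 = -2.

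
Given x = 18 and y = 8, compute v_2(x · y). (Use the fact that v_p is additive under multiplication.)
v_2(144) = 4

v_p(x) = 1 (factor: 18 = 2^1 · 9); v_p(y) = 3 (factor: 8 = 2^3 · 1). Additivity: v_p(xy) = v_p(x) + v_p(y) = 1 + 3 = 4. (Direct check: xy = 144 = 2^4 · (9).)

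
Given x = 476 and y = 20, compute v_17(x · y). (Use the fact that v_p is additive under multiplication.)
v_17(9520) = 1

v_p(x) = 1 (factor: 476 = 17^1 · 28); v_p(y) = 0 (factor: 20 = 17^0 · 20). Additivity: v_p(xy) = v_p(x) + v_p(y) = 1 + 0 = 1. (Direct check: xy = 9520 = 17^1 · (560).)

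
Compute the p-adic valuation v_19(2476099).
v_19(2476099) = 5

v_19(n) is the largest exponent k such that 19^k divides n. Factor out: 2476099 = 19^5 · 1. (Sign doesn't affect v_p.) So v_19(2476099) = 5.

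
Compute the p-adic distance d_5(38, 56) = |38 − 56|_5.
d_5(38, 56) = 1

Step 1 — x − y = 38 − 56 = -18. Step 2 — v_5(-18) = 0 (factor: -18 = −(5^0 · 18); the sign does not affect v_p). Step 3 — |x − y|_5 = 5^{0} = 1.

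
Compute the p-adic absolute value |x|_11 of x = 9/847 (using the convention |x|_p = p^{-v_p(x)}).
|9/847|_11 = 121

Step 1 — compute v_11(x) by factoring powers of 11 out of the numerator and denominator: v_11(9/847) = -2. Step 2 — apply |x|_p = p^{-v_p(x)} = 11^{2} = 121.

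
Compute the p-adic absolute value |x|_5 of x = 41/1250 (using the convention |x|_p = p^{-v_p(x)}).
|41/1250|_5 = 625

Step 1 — compute v_5(x) by factoring powers of 5 out of the numerator and denominator: v_5(41/1250) = -4. Step 2 — apply |x|_p = p^{-v_p(x)} = 5^{4} = 625.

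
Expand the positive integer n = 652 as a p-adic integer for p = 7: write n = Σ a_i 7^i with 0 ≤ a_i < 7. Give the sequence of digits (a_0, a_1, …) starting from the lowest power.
(a_0, a_1, …) = (1, 2, 6, 1)

Repeated division by 7 gives the digits low-to-high: 652 = 1 + 2·7^1 + 6·7^2 + 1·7^3. Digit sequence: (1, 2, 6, 1).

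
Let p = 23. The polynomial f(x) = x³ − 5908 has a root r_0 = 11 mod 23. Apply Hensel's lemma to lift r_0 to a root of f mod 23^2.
r_1 = 471 (mod 529)

Hensel: r_{i+1} = r_i − f(r_i)/f′(r_i) mod 23^{i+2}, where f′(x) = 3x². Iterate:
  r_0 = 11 (mod 23)
  r_1 = 471 (mod 529)
Final: r = 471 with f(r) ≡ 0 mod 23^2.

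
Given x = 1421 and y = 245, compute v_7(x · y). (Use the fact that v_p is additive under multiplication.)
v_7(348145) = 4

v_p(x) = 2 (factor: 1421 = 7^2 · 29); v_p(y) = 2 (factor: 245 = 7^2 · 5). Additivity: v_p(xy) = v_p(x) + v_p(y) = 2 + 2 = 4. (Direct check: xy = 348145 = 7^4 · (145).)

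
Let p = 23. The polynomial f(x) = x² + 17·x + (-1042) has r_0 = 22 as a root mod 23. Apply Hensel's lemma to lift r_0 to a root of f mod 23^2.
r_1 = 528 (mod 529)

Hensel: r_{i+1} = r_i − f(r_i)·(f′(r_i))^{-1} mod 23^{i+2}, f′(x) = 2x + 17. Iterate:
  r_0 = 22 (mod 23)
  r_1 = 528 (mod 529)
Final: r = 528 satisfies f(r) ≡ 0 mod 23^2.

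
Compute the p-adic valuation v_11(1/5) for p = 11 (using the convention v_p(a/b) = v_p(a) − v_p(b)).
v_11(1/5) = 0

Factor powers of 11 from the numerator and denominator of the reduced fraction: 1 = 11^0 · 1 and 5 = 11^0 · 5. Apply v_p(a/b) = v_p(a) − v_p(b): v_11(1/5) = 0 − 0 = 0.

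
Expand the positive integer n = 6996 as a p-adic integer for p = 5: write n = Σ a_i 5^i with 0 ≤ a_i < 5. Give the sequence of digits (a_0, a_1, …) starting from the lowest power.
(a_0, a_1, …) = (1, 4, 4, 0, 1, 2)

Repeated division by 5 gives the digits low-to-high: 6996 = 1 + 4·5^1 + 4·5^2 + 1·5^4 + 2·5^5. Digit sequence: (1, 4, 4, 0, 1, 2).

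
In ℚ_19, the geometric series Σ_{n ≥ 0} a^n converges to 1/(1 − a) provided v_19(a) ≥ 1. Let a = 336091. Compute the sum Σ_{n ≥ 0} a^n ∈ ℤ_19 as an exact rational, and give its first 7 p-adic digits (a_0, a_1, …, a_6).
Σ a^n = 1/(1 − a) = -1/336090;  first 7 digits = (1, 0, 0, 11, 2, 0, 7)

v_19(a) = 3 ≥ 1, so the series converges in ℤ_19 to 1/(1 − a) = 1/(1 − 336091) = -1/336090. Expand this rational in ℤ_19: compute digits iteratively via d_i = x_i mod 19, x_{i+1} = (x_i − d_i)/19. The first 7 digits are (1, 0, 0, 11, 2, 0, 7).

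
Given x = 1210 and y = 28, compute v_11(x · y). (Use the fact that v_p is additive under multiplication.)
v_11(33880) = 2

v_p(x) = 2 (factor: 1210 = 11^2 · 10); v_p(y) = 0 (factor: 28 = 11^0 · 28). Additivity: v_p(xy) = v_p(x) + v_p(y) = 2 + 0 = 2. (Direct check: xy = 33880 = 11^2 · (280).)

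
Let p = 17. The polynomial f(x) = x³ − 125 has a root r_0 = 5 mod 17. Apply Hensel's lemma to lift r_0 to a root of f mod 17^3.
r_2 = 5 (mod 4913)

Hensel: r_{i+1} = r_i − f(r_i)/f′(r_i) mod 17^{i+2}, where f′(x) = 3x². Iterate:
  r_0 = 5 (mod 17)
  r_1 = 5 (mod 289)
  r_2 = 5 (mod 4913)
Final: r = 5 with f(r) ≡ 0 mod 17^3.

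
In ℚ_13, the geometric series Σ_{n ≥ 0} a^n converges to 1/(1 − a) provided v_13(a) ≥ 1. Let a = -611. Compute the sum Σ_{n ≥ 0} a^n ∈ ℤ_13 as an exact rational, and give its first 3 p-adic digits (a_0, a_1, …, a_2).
Σ a^n = 1/(1 − a) = 1/612;  first 3 digits = (1, 5, 8)

v_13(a) = 1 ≥ 1, so the series converges in ℤ_13 to 1/(1 − a) = 1/(1 − (-611)) = 1/612. Expand this rational in ℤ_13: compute digits iteratively via d_i = x_i mod 13, x_{i+1} = (x_i − d_i)/13. The first 3 digits are (1, 5, 8).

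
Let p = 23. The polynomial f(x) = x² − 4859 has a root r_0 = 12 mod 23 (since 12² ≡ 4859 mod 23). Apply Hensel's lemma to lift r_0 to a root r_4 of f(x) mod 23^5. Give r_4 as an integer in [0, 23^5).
r_4 = 4176950 (mod 6436343)

Hensel's recurrence: r_{i+1} = r_i − f(r_i)·(f′(r_i))^{-1} mod 23^{i+2}, with f′(x) = 2x. Iterate:
  r_0 = 12 (mod 23)
  r_1 = 495 (mod 529)
  r_2 = 3669 (mod 12167)
  r_3 = 259176 (mod 279841)
  r_4 = 4176950 (mod 6436343)
Final: r_4 = 4176950, and one checks f(r_4) ≡ 0 mod 23^5.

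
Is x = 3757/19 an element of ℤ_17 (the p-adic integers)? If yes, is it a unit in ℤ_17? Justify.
x ∈ ℤ_17 but not a unit; v_17(x) = 2 > 0

ℤ_17 = {x ∈ ℚ_17 : v_17(x) ≥ 0} and ℤ_17^× = {x ∈ ℤ_17 : v_17(x) = 0}. Here v_17(3757/19) = v_17(num) − v_17(den) = 2; compare against these criteria.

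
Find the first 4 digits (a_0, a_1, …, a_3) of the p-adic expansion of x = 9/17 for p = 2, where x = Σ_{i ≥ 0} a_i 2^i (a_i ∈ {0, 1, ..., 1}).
(a_0, …, a_3) = (1, 0, 0, 1)

v_2(9/17) = 0 (numerator and denominator both coprime to 2), so x ∈ ℤ_2^×. Compute digits iteratively via a_i = x_i mod 2, x_{i+1} = (x_i − a_i)/2, with x_0 = x:
  x_0 = 9/17;  a_0 = 1;  x_1 = (x_0 − 1)/2 = -4/17
  x_1 = -4/17;  a_1 = 0;  x_2 = (x_1 − 0)/2 = -2/17
  x_2 = -2/17;  a_2 = 0;  x_3 = (x_2 − 0)/2 = -1/17
  x_3 = -1/17;  a_3 = 1;  x_4 = (x_3 − 1)/2 = -9/17
Digits: (1, 0, 0, 1).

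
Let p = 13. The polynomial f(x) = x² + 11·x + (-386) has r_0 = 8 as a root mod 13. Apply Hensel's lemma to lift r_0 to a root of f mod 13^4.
r_3 = 5312 (mod 28561)

Hensel: r_{i+1} = r_i − f(r_i)·(f′(r_i))^{-1} mod 13^{i+2}, f′(x) = 2x + 11. Iterate:
  r_0 = 8 (mod 13)
  r_1 = 73 (mod 169)
  r_2 = 918 (mod 2197)
  r_3 = 5312 (mod 28561)
Final: r = 5312 satisfies f(r) ≡ 0 mod 13^4.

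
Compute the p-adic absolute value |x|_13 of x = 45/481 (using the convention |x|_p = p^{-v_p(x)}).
|45/481|_13 = 13

Step 1 — compute v_13(x) by factoring powers of 13 out of the numerator and denominator: v_13(45/481) = -1. Step 2 — apply |x|_p = p^{-v_p(x)} = 13^{1} = 13.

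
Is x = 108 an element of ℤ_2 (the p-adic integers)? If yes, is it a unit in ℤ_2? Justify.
x ∈ ℤ_2 but not a unit; v_2(x) = 2 > 0

ℤ_2 = {x ∈ ℚ_2 : v_2(x) ≥ 0} and ℤ_2^× = {x ∈ ℤ_2 : v_2(x) = 0}. Here v_2(108) = v_2(num) − v_2(den) = 2; compare against these criteria.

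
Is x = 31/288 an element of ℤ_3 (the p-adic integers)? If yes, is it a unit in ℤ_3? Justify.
x ∉ ℤ_3 (v_3(x) = -2 < 0)

ℤ_3 = {x ∈ ℚ_3 : v_3(x) ≥ 0} and ℤ_3^× = {x ∈ ℤ_3 : v_3(x) = 0}. Here v_3(31/288) = v_3(num) − v_3(den) = -2; compare against these criteria.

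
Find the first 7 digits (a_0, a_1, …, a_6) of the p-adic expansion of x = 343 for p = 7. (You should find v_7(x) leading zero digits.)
(a_0, …, a_6) = (0, 0, 0, 1, 0, 0, 0)

v_7(343) = 3, so a_0 = ... = a_2 = 0. Factor out: x = 7^3 · u with u = 1 a unit in ℤ_7. Expand u iteratively via a_{v+i} = u_i mod 7, u_{i+1} = (u_i − a_{v+i})/7:
  u_0 = 1;  a_3 = 1;  u_1 = (u_0 − 1)/7 = 0
  u_1 = 0;  a_4 = 0;  u_2 = (u_1 − 0)/7 = 0
  u_2 = 0;  a_5 = 0;  u_3 = (u_2 − 0)/7 = 0
  u_3 = 0;  a_6 = 0;  u_4 = (u_3 − 0)/7 = 0
Digits: (0, 0, 0, 1, 0, 0, 0).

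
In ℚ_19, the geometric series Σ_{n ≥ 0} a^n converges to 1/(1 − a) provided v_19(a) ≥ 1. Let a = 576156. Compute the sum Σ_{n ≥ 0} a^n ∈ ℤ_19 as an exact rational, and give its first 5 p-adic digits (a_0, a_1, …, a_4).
Σ a^n = 1/(1 − a) = -1/576155;  first 5 digits = (1, 0, 0, 8, 4)

v_19(a) = 3 ≥ 1, so the series converges in ℤ_19 to 1/(1 − a) = 1/(1 − 576156) = -1/576155. Expand this rational in ℤ_19: compute digits iteratively via d_i = x_i mod 19, x_{i+1} = (x_i − d_i)/19. The first 5 digits are (1, 0, 0, 8, 4).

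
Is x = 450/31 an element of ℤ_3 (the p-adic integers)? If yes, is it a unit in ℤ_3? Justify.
x ∈ ℤ_3 but not a unit; v_3(x) = 2 > 0

ℤ_3 = {x ∈ ℚ_3 : v_3(x) ≥ 0} and ℤ_3^× = {x ∈ ℤ_3 : v_3(x) = 0}. Here v_3(450/31) = v_3(num) − v_3(den) = 2; compare against these criteria.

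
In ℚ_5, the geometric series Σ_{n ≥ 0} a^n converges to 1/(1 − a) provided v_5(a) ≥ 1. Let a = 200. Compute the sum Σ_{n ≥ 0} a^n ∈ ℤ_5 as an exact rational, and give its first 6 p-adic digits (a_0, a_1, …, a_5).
Σ a^n = 1/(1 − a) = -1/199;  first 6 digits = (1, 0, 3, 1, 4, 2)

v_5(a) = 2 ≥ 1, so the series converges in ℤ_5 to 1/(1 − a) = 1/(1 − 200) = -1/199. Expand this rational in ℤ_5: compute digits iteratively via d_i = x_i mod 5, x_{i+1} = (x_i − d_i)/5. The first 6 digits are (1, 0, 3, 1, 4, 2).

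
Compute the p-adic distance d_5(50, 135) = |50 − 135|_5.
d_5(50, 135) = 1/5

Step 1 — x − y = 50 − 135 = -85. Step 2 — v_5(-85) = 1 (factor: -85 = −(5^1 · 17); the sign does not affect v_p). Step 3 — |x − y|_5 = 5^{-1} = 1/5.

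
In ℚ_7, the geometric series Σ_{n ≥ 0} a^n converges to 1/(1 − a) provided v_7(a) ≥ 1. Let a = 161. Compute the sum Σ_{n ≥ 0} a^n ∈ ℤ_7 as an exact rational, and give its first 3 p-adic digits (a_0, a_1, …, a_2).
Σ a^n = 1/(1 − a) = -1/160;  first 3 digits = (1, 2, 0)

v_7(a) = 1 ≥ 1, so the series converges in ℤ_7 to 1/(1 − a) = 1/(1 − 161) = -1/160. Expand this rational in ℤ_7: compute digits iteratively via d_i = x_i mod 7, x_{i+1} = (x_i − d_i)/7. The first 3 digits are (1, 2, 0).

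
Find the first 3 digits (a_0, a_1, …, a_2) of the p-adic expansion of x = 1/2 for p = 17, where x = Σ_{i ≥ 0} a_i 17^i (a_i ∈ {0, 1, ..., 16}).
(a_0, …, a_2) = (9, 8, 8)

v_17(1/2) = 0 (numerator and denominator both coprime to 17), so x ∈ ℤ_17^×. Compute digits iteratively via a_i = x_i mod 17, x_{i+1} = (x_i − a_i)/17, with x_0 = x:
  x_0 = 1/2;  a_0 = 9;  x_1 = (x_0 − 9)/17 = -1/2
  x_1 = -1/2;  a_1 = 8;  x_2 = (x_1 − 8)/17 = -1/2
  x_2 = -1/2;  a_2 = 8;  x_3 = (x_2 − 8)/17 = -1/2
Digits: (9, 8, 8).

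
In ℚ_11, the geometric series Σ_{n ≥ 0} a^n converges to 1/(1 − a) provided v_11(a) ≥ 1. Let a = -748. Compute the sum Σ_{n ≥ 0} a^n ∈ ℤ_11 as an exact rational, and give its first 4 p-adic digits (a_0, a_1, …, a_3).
Σ a^n = 1/(1 − a) = 1/749;  first 4 digits = (1, 9, 8, 4)

v_11(a) = 1 ≥ 1, so the series converges in ℤ_11 to 1/(1 − a) = 1/(1 − (-748)) = 1/749. Expand this rational in ℤ_11: compute digits iteratively via d_i = x_i mod 11, x_{i+1} = (x_i − d_i)/11. The first 4 digits are (1, 9, 8, 4).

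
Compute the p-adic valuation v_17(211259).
v_17(211259) = 3

v_17(n) is the largest exponent k such that 17^k divides n. Factor out: 211259 = 17^3 · 43. (Sign doesn't affect v_p.) So v_17(211259) = 3.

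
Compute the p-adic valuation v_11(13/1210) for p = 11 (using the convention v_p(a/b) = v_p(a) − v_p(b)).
v_11(13/1210) = -2

Factor powers of 11 from the numerator and denominator of the reduced fraction: 13 = 11^0 · 13 and 1210 = 11^2 · 10. Apply v_p(a/b) = v_p(a) − v_p(b): v_11(13/1210) = 0 − 2 = -2.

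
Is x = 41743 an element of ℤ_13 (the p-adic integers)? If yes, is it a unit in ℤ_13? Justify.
x ∈ ℤ_13 but not a unit; v_13(x) = 3 > 0

ℤ_13 = {x ∈ ℚ_13 : v_13(x) ≥ 0} and ℤ_13^× = {x ∈ ℤ_13 : v_13(x) = 0}. Here v_13(41743) = v_13(num) − v_13(den) = 3; compare against these criteria.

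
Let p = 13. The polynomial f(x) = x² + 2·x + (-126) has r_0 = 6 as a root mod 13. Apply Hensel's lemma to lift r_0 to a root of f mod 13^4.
r_3 = 21547 (mod 28561)

Hensel: r_{i+1} = r_i − f(r_i)·(f′(r_i))^{-1} mod 13^{i+2}, f′(x) = 2x + 2. Iterate:
  r_0 = 6 (mod 13)
  r_1 = 84 (mod 169)
  r_2 = 1774 (mod 2197)
  r_3 = 21547 (mod 28561)
Final: r = 21547 satisfies f(r) ≡ 0 mod 13^4.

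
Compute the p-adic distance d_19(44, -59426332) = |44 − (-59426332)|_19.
d_19(44, -59426332) = 1/2476099

Step 1 — x − y = 44 − (-59426332) = 59426376. Step 2 — v_19(59426376) = 5 (factor: 59426376 = (19^5 · 24); the sign does not affect v_p). Step 3 — |x − y|_19 = 19^{-5} = 1/2476099.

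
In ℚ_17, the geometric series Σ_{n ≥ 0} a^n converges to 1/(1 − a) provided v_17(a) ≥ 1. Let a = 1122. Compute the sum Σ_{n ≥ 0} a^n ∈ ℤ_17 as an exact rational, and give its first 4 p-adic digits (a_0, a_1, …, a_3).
Σ a^n = 1/(1 − a) = -1/1121;  first 4 digits = (1, 15, 7, 10)

v_17(a) = 1 ≥ 1, so the series converges in ℤ_17 to 1/(1 − a) = 1/(1 − 1122) = -1/1121. Expand this rational in ℤ_17: compute digits iteratively via d_i = x_i mod 17, x_{i+1} = (x_i − d_i)/17. The first 4 digits are (1, 15, 7, 10).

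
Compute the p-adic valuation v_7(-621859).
v_7(-621859) = 5

v_7(n) is the largest exponent k such that 7^k divides n. Factor out: -621859 = -7^5 · 37. (Sign doesn't affect v_p.) So v_7(-621859) = 5.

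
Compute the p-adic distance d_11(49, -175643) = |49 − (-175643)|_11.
d_11(49, -175643) = 1/14641

Step 1 — x − y = 49 − (-175643) = 175692. Step 2 — v_11(175692) = 4 (factor: 175692 = (11^4 · 12); the sign does not affect v_p). Step 3 — |x − y|_11 = 11^{-4} = 1/14641.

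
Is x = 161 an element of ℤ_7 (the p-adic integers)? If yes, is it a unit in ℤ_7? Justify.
x ∈ ℤ_7 but not a unit; v_7(x) = 1 > 0

ℤ_7 = {x ∈ ℚ_7 : v_7(x) ≥ 0} and ℤ_7^× = {x ∈ ℤ_7 : v_7(x) = 0}. Here v_7(161) = v_7(num) − v_7(den) = 1; compare against these criteria.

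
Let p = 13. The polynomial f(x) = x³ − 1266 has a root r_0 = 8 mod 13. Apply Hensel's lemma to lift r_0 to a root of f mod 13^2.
r_1 = 151 (mod 169)

Hensel: r_{i+1} = r_i − f(r_i)/f′(r_i) mod 13^{i+2}, where f′(x) = 3x². Iterate:
  r_0 = 8 (mod 13)
  r_1 = 151 (mod 169)
Final: r = 151 with f(r) ≡ 0 mod 13^2.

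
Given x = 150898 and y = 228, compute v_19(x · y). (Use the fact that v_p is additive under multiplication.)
v_19(34404744) = 4

v_p(x) = 3 (factor: 150898 = 19^3 · 22); v_p(y) = 1 (factor: 228 = 19^1 · 12). Additivity: v_p(xy) = v_p(x) + v_p(y) = 3 + 1 = 4. (Direct check: xy = 34404744 = 19^4 · (264).)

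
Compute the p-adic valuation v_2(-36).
v_2(-36) = 2

v_2(n) is the largest exponent k such that 2^k divides n. Factor out: -36 = -2^2 · 9. (Sign doesn't affect v_p.) So v_2(-36) = 2.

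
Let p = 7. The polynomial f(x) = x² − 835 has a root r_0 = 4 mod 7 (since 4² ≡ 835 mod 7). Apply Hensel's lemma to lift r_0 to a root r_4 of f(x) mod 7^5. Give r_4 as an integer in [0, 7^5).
r_4 = 1754 (mod 16807)

Hensel's recurrence: r_{i+1} = r_i − f(r_i)·(f′(r_i))^{-1} mod 7^{i+2}, with f′(x) = 2x. Iterate:
  r_0 = 4 (mod 7)
  r_1 = 39 (mod 49)
  r_2 = 39 (mod 343)
  r_3 = 1754 (mod 2401)
  r_4 = 1754 (mod 16807)
Final: r_4 = 1754, and one checks f(r_4) ≡ 0 mod 7^5.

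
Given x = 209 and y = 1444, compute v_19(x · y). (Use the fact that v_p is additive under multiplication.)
v_19(301796) = 3

v_p(x) = 1 (factor: 209 = 19^1 · 11); v_p(y) = 2 (factor: 1444 = 19^2 · 4). Additivity: v_p(xy) = v_p(x) + v_p(y) = 1 + 2 = 3. (Direct check: xy = 301796 = 19^3 · (44).)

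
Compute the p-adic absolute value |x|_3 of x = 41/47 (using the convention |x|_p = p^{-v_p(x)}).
|41/47|_3 = 1

Step 1 — compute v_3(x) by factoring powers of 3 out of the numerator and denominator: v_3(41/47) = 0. Step 2 — apply |x|_p = p^{-v_p(x)} = 3^{0} = 1.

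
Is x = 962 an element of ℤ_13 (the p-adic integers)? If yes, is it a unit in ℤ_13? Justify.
x ∈ ℤ_13 but not a unit; v_13(x) = 1 > 0

ℤ_13 = {x ∈ ℚ_13 : v_13(x) ≥ 0} and ℤ_13^× = {x ∈ ℤ_13 : v_13(x) = 0}. Here v_13(962) = v_13(num) − v_13(den) = 1; compare against these criteria.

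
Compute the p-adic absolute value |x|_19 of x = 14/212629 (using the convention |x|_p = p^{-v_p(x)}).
|14/212629|_19 = 6859

Step 1 — compute v_19(x) by factoring powers of 19 out of the numerator and denominator: v_19(14/212629) = -3. Step 2 — apply |x|_p = p^{-v_p(x)} = 19^{3} = 6859.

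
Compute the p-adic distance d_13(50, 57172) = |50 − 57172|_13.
d_13(50, 57172) = 1/28561

Step 1 — x − y = 50 − 57172 = -57122. Step 2 — v_13(-57122) = 4 (factor: -57122 = −(13^4 · 2); the sign does not affect v_p). Step 3 — |x − y|_13 = 13^{-4} = 1/28561.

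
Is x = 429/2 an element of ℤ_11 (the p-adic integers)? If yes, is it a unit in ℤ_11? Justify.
x ∈ ℤ_11 but not a unit; v_11(x) = 1 > 0

ℤ_11 = {x ∈ ℚ_11 : v_11(x) ≥ 0} and ℤ_11^× = {x ∈ ℤ_11 : v_11(x) = 0}. Here v_11(429/2) = v_11(num) − v_11(den) = 1; compare against these criteria.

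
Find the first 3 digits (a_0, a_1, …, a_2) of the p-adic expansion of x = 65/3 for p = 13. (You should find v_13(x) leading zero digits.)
(a_0, …, a_2) = (0, 6, 4)

v_13(65/3) = 1, so a_0 = ... = a_0 = 0. Factor out: x = 13^1 · u with u = 5/3 a unit in ℤ_13. Expand u iteratively via a_{v+i} = u_i mod 13, u_{i+1} = (u_i − a_{v+i})/13:
  u_0 = 5/3;  a_1 = 6;  u_1 = (u_0 − 6)/13 = -1/3
  u_1 = -1/3;  a_2 = 4;  u_2 = (u_1 − 4)/13 = -1/3
Digits: (0, 6, 4).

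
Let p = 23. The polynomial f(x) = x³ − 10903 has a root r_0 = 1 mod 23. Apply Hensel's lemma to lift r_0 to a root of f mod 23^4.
r_3 = 242214 (mod 279841)

Hensel: r_{i+1} = r_i − f(r_i)/f′(r_i) mod 23^{i+2}, where f′(x) = 3x². Iterate:
  r_0 = 1 (mod 23)
  r_1 = 461 (mod 529)
  r_2 = 11041 (mod 12167)
  r_3 = 242214 (mod 279841)
Final: r = 242214 with f(r) ≡ 0 mod 23^4.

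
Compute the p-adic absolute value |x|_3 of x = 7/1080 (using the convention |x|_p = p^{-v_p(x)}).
|7/1080|_3 = 27

Step 1 — compute v_3(x) by factoring powers of 3 out of the numerator and denominator: v_3(7/1080) = -3. Step 2 — apply |x|_p = p^{-v_p(x)} = 3^{3} = 27.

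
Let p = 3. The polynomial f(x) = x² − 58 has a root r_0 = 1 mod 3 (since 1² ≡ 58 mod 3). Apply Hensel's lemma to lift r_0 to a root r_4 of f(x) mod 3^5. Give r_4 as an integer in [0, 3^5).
r_4 = 106 (mod 243)

Hensel's recurrence: r_{i+1} = r_i − f(r_i)·(f′(r_i))^{-1} mod 3^{i+2}, with f′(x) = 2x. Iterate:
  r_0 = 1 (mod 3)
  r_1 = 7 (mod 9)
  r_2 = 25 (mod 27)
  r_3 = 25 (mod 81)
  r_4 = 106 (mod 243)
Final: r_4 = 106, and one checks f(r_4) ≡ 0 mod 3^5.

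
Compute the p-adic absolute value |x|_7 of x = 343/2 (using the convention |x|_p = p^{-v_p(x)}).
|343/2|_7 = 1/343

Step 1 — compute v_7(x) by factoring powers of 7 out of the numerator and denominator: v_7(343/2) = 3. Step 2 — apply |x|_p = p^{-v_p(x)} = 7^{-3} = 1/343.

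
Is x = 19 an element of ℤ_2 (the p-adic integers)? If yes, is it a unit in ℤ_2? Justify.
x ∈ ℤ_2^× (unit); v_2(x) = 0

ℤ_2 = {x ∈ ℚ_2 : v_2(x) ≥ 0} and ℤ_2^× = {x ∈ ℤ_2 : v_2(x) = 0}. Here v_2(19) = v_2(num) − v_2(den) = 0; compare against these criteria.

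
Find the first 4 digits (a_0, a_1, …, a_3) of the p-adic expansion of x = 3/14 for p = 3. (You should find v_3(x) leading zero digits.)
(a_0, …, a_3) = (0, 2, 0, 0)

v_3(3/14) = 1, so a_0 = ... = a_0 = 0. Factor out: x = 3^1 · u with u = 1/14 a unit in ℤ_3. Expand u iteratively via a_{v+i} = u_i mod 3, u_{i+1} = (u_i − a_{v+i})/3:
  u_0 = 1/14;  a_1 = 2;  u_1 = (u_0 − 2)/3 = -9/14
  u_1 = -9/14;  a_2 = 0;  u_2 = (u_1 − 0)/3 = -3/14
  u_2 = -3/14;  a_3 = 0;  u_3 = (u_2 − 0)/3 = -1/14
Digits: (0, 2, 0, 0).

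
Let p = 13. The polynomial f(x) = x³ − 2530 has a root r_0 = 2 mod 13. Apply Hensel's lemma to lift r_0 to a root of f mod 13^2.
r_1 = 15 (mod 169)

Hensel: r_{i+1} = r_i − f(r_i)/f′(r_i) mod 13^{i+2}, where f′(x) = 3x². Iterate:
  r_0 = 2 (mod 13)
  r_1 = 15 (mod 169)
Final: r = 15 with f(r) ≡ 0 mod 13^2.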